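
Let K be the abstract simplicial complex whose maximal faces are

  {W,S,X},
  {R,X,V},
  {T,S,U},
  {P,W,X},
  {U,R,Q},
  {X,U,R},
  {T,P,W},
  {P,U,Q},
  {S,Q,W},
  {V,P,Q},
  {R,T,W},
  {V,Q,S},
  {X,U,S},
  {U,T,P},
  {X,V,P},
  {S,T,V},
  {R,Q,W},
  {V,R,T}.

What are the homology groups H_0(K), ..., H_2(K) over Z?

H_0 = Z,  H_1 = Z^2,  H_2 = Z.

We work with the vertex ordering P < Q < R < S < T < U < V < W < X. The simplices of K, each written with vertices in increasing order, are:

  0-simplices (9): P, Q, R, S, T, U, V, W, X
  1-simplices (27): PQ, PT, PU, PV, PW, PX, QR, QS, QU, QV, QW, RT, RU, RV, RW, RX, ST, SU, SV, SW, SX, TU, TV, TW, UX, VX, WX
  2-simplices (18): PQU, PQV, PTU, PTW, PVX, PWX, QRU, QRW, QSV, QSW, RTV, RTW, RUX, RVX, STU, STV, SUX, SWX

Hence C_0 ≅ Z^9, C_1 ≅ Z^27, C_2 ≅ Z^18.

Boundary ∂_1: C_1 → C_0 is given by ∂[p,q] = [q] − [p]. For instance
  ∂PX = X − P.
This gives a 9×27 integer matrix of rank 8; reducing to Smith normal form yields diagonal entries (1,1,1,1,1,1,1,1).

∂_2: C_2 → C_1 sends each 2-simplex [p,q,r] to [q,r] − [p,r] + [p,q]. For instance
  ∂RVX = VX − RX + RV,
  ∂RTW = TW − RW + RT.
This gives a 27×18 integer matrix of rank 17; reducing to Smith normal form yields diagonal entries (1,1,1,1,1,1,1,1,1,1,1,1,1,1,1,1,1).

Now H_k = ker ∂_k / im ∂_{k+1}, so:

  H_0: rank C_0 − rank ∂_1 = 9 − 8 = 1, and the invariant factors of ∂_1 are all 1, so H_0 = Z.
  H_1: rank ker ∂_1 − rank ∂_2 = (27 − 8) − 17 = 2, and the invariant factors of ∂_2 are all 1, so H_1 = Z^2.
  H_2: rank ker ∂_2 − rank ∂_3 = (18 − 17) − 0 = 1, and there is no ∂_3, so H_2 = Z.

As a check, the Euler characteristic is 9 − 27 + 18 = 0, which agrees with 1 − 2 + 1 = 0.
(K is a triangulation of the torus T^2.)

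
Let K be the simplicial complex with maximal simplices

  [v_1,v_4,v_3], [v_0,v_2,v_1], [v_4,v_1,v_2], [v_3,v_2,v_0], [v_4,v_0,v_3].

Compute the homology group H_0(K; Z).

H_0 ≅ Z.

We work with the vertex ordering v_0 < v_1 < v_2 < v_3 < v_4. The simplices of K, each written with vertices in increasing order, are:

  0-simplices (5): [v_0], [v_1], [v_2], [v_3], [v_4]
  1-simplices (10): [v_0,v_1], [v_0,v_2], [v_0,v_3], [v_0,v_4], [v_1,v_2], [v_1,v_3], [v_1,v_4], [v_2,v_3], [v_2,v_4], [v_3,v_4]
  2-simplices (5): [v_0,v_1,v_2], [v_0,v_2,v_3], [v_0,v_3,v_4], [v_1,v_2,v_4], [v_1,v_3,v_4]

Hence C_0 ≅ Z^5, C_1 ≅ Z^10, C_2 ≅ Z^5.

Boundary ∂_1: C_1 → C_0 maps an edge to its endpoints' difference, ∂[p,q] = q − p. For instance
  ∂[v_0,v_3] = [v_3] − [v_0].
As a 5×10 matrix over Z this has rank 4, with invariant factors (1,1,1,1).

∂_2: C_2 → C_1 sends each 2-simplex [p,q,r] to [q,r] − [p,r] + [p,q]. For instance
  ∂[v_1,v_2,v_4] = [v_2,v_4] − [v_1,v_4] + [v_1,v_2],
  ∂[v_0,v_1,v_2] = [v_1,v_2] − [v_0,v_2] + [v_0,v_1].
As a 10×5 matrix over Z this has rank 5, with invariant factors (1,1,1,1,1).

Reading off H_k = ker ∂_k / im ∂_{k+1}:

  H_0: rank C_0 − rank ∂_1 = 5 − 4 = 1, and the invariant factors of ∂_1 are all 1, so H_0 = Z.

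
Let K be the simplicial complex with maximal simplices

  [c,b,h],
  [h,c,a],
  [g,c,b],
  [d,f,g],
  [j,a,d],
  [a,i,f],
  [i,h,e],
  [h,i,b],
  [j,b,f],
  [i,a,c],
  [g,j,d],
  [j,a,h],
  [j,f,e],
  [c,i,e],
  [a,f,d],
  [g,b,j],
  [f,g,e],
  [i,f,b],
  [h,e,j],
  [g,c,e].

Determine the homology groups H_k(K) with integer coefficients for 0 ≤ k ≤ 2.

Order the vertices as a < b < c < d < e < f < g < h < i < j. Listing each simplex with vertices in this order, K has dimension 2 with simplices:

  0-simplices (10): a, b, c, d, e, f, g, h, i, j
  1-simplices (30): ac, ad, af, ah, ai, aj, bc, bf, bg, bh, bi, bj, ce, cg, ch, ci, df, dg, dj, ef, eg, eh, ei, ej, fg, fi, fj, gj, hi, hj
  2-simplices (20): ach, aci, adf, adj, afi, ahj, bcg, bch, bfi, bfj, bgj, bhi, ceg, cei, dfg, dgj, efg, efj, ehi, ehj

so the chain groups are C_0 ≅ Z^10, C_1 ≅ Z^30, C_2 ≅ Z^20.

The boundary map ∂_1: C_1 → C_0 is given by ∂[p,q] = [q] − [p]. For instance
  ∂bh = h − b.
This gives a 10×30 integer matrix of rank 9; reducing to Smith normal form yields diagonal entries (1,1,1,1,1,1,1,1,1).

The boundary map ∂_2: C_2 → C_1 sends each 2-simplex [p,q,r] to [q,r] − [p,r] + [p,q]. For instance
  ∂ehj = hj − ej + eh,
  ∂ahj = hj − aj + ah.
As a 30×20 matrix over Z this has rank 20, with invariant factors (1,1,1,1,1,1,1,1,1,1,1,1,1,1,1,1,1,1,1,2).

From H_k ≅ ker(∂_k) / im(∂_{k+1}) we obtain:

  H_0: rank C_0 − rank ∂_1 = 10 − 9 = 1, and the invariant factors of ∂_1 are all 1, so H_0 = Z.
  H_1: rank ker ∂_1 − rank ∂_2 = (30 − 9) − 20 = 1, and ∂_2 has invariant factor 2 > 1, so H_1 = Z ⊕ Z/2Z.
  H_2: rank ker ∂_2 − rank ∂_3 = (20 − 20) − 0 = 0, and there is no ∂_3, so H_2 = 0.

H_0 = Z,  H_1 = Z ⊕ Z/2Z,  H_2 = 0.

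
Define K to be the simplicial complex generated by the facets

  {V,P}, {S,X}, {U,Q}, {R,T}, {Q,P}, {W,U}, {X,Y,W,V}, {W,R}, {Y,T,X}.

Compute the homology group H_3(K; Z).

H_3 = 0.

K has 10 vertices, 15 edges, 5 triangles, 1 3-simplex.
rank ∂_3 = 1, rank ∂_4 = 0 ⇒ b_3 = 1 − 1 − 0 = 0. So H_3 ≅ 0.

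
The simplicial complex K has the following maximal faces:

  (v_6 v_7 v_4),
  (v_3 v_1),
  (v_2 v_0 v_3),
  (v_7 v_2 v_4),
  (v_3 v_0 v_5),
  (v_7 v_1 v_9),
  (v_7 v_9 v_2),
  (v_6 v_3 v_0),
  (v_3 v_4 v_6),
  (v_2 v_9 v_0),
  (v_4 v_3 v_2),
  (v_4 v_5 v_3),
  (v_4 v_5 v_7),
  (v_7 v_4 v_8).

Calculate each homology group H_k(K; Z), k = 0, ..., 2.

H_0 = Z,  H_1 = Z,  H_2 = 0.

We work with the vertex ordering v_0 < v_1 < v_2 < v_3 < v_4 < v_5 < v_6 < v_7 < v_8 < v_9. The simplices of K, each written with vertices in increasing order, are:

  0-simplices (10): [v_0], [v_1], [v_2], [v_3], [v_4], [v_5], [v_6], [v_7], [v_8], [v_9]
  1-simplices (23): (23 of them)
  2-simplices (13): (13 of them)

so the chain groups are C_0 ≅ Z^10, C_1 ≅ Z^23, C_2 ≅ Z^13.

∂_1: C_1 → C_0 sends each edge [p,q] (with p < q) to q − p. For instance
  ∂[v_3,v_4] = [v_4] − [v_3].
As a 10×23 matrix over Z this has rank 9, with invariant factors (1,1,1,1,1,1,1,1,1).

∂_2: C_2 → C_1 maps a triangle to the signed sum of its edges. For instance
  ∂[v_3,v_4,v_6] = [v_4,v_6] − [v_3,v_6] + [v_3,v_4],
  ∂[v_0,v_2,v_3] = [v_2,v_3] − [v_0,v_3] + [v_0,v_2].
As a 23×13 matrix over Z this has rank 13, with invariant factors (1,1,1,1,1,1,1,1,1,1,1,1,1).

From H_k ≅ ker(∂_k) / im(∂_{k+1}) we obtain:

  H_0: rank C_0 − rank ∂_1 = 10 − 9 = 1, and the invariant factors of ∂_1 are all 1, so H_0 = Z.
  H_1: rank ker ∂_1 − rank ∂_2 = (23 − 9) − 13 = 1, and the invariant factors of ∂_2 are all 1, so H_1 = Z.
  H_2: rank ker ∂_2 − rank ∂_3 = (13 − 13) − 0 = 0, and there is no ∂_3, so H_2 = 0.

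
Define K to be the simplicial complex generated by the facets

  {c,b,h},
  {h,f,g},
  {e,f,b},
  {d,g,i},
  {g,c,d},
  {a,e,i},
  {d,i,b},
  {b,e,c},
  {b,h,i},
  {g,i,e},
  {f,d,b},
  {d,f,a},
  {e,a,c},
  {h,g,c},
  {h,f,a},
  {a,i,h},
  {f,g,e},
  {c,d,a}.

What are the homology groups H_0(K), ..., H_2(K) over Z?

H_0 = Z,  H_1 = Z^2,  H_2 = Z.

K has 9 vertices, 27 edges, 18 triangles.
rank ∂_0 = 0, rank ∂_1 = 8 ⇒ b_0 = 9 − 0 − 8 = 1; all invariant factors of ∂_1 are 1 so no torsion. So H_0 ≅ Z.
rank ∂_1 = 8, rank ∂_2 = 17 ⇒ b_1 = 27 − 8 − 17 = 2; all invariant factors of ∂_2 are 1 so no torsion. So H_1 ≅ Z^2.
rank ∂_2 = 17, rank ∂_3 = 0 ⇒ b_2 = 18 − 17 − 0 = 1. So H_2 ≅ Z.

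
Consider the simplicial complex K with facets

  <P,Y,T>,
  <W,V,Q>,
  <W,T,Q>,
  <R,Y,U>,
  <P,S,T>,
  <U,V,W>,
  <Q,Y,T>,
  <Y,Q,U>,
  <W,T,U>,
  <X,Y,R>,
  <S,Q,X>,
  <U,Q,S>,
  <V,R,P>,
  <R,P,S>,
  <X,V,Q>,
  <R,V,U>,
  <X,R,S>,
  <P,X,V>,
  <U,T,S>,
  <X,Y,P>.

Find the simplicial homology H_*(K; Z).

Fix the vertex order P < Q < R < S < T < U < V < W < X < Y and write every simplex with vertices in increasing order. Then dim K = 2 and the simplices of K are:

  0-simplices (10): P, Q, R, S, T, U, V, W, X, Y
  1-simplices (30): PR, PS, PT, PV, PX, PY, QS, QT, QU, QV, QW, QX, QY, RS, RU, RV, RX, RY, ST, SU, SX, TU, TW, TY, UV, UW, UY, VW, VX, XY
  2-simplices (20): PRS, PRV, PST, PTY, PVX, PXY, QSU, QSX, QTW, QTY, QUY, QVW, QVX, RSX, RUV, RUY, RXY, STU, TUW, UVW

giving chain groups C_0 ≅ Z^10, C_1 ≅ Z^30, C_2 ≅ Z^20.

The boundary map ∂_1: C_1 → C_0 maps an edge to its endpoints' difference, ∂[p,q] = q − p. For instance
  ∂XY = Y − X.
This gives a 10×30 integer matrix of rank 9; reducing to Smith normal form yields diagonal entries (1,1,1,1,1,1,1,1,1).

∂_2: C_2 → C_1 acts by ∂[p,q,r] = [q,r] − [p,r] + [p,q]. For instance
  ∂RUV = UV − RV + RU,
  ∂PRV = RV − PV + PR.
As a 30×20 matrix over Z this has rank 20, with invariant factors (1,1,1,1,1,1,1,1,1,1,1,1,1,1,1,1,1,1,1,2).

Now H_k = ker ∂_k / im ∂_{k+1}, so:

  H_0: rank C_0 − rank ∂_1 = 10 − 9 = 1, and the invariant factors of ∂_1 are all 1, so H_0 ≅ Z.
  H_1: rank ker ∂_1 − rank ∂_2 = (30 − 9) − 20 = 1, and ∂_2 has invariant factor 2 > 1, so H_1 ≅ Z ⊕ Z/2Z.
  H_2: rank ker ∂_2 − rank ∂_3 = (20 − 20) − 0 = 0, and there is no ∂_3, so H_2 ≅ 0.

H_0 ≅ Z,  H_1 ≅ Z ⊕ Z/2Z,  H_2 = 0.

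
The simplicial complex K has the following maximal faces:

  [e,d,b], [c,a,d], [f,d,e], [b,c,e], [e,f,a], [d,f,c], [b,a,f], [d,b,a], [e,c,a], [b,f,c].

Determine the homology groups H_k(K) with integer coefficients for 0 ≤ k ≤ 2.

H_0 = Z,  H_1 = Z_2,  H_2 = 0.

We work with the vertex ordering a < b < c < d < e < f. The simplices of K, each written with vertices in increasing order, are:

  0-simplices (6): a, b, c, d, e, f
  1-simplices (15): ab, ac, ad, ae, af, bc, bd, be, bf, cd, ce, cf, de, df, ef
  2-simplices (10): abd, abf, acd, ace, aef, bce, bcf, bde, cdf, def

Hence C_0 ≅ Z^6, C_1 ≅ Z^15, C_2 ≅ Z^10.

Boundary ∂_1: C_1 → C_0 sends each edge [p,q] (with p < q) to q − p. For instance
  ∂af = f − a.
As a 6×15 matrix over Z this has rank 5, with invariant factors (1,1,1,1,1).

∂_2: C_2 → C_1 sends each 2-simplex [p,q,r] to [q,r] − [p,r] + [p,q]. For instance
  ∂acd = cd − ad + ac,
  ∂ace = ce − ae + ac.
The resulting 15×10 matrix has rank 10, and its Smith normal form has invariant factors (1,1,1,1,1,1,1,1,1,2).

Reading off H_k = ker ∂_k / im ∂_{k+1}:

  H_0: rank C_0 − rank ∂_1 = 6 − 5 = 1, and the invariant factors of ∂_1 are all 1, so H_0 ≅ Z.
  H_1: rank ker ∂_1 − rank ∂_2 = (15 − 5) − 10 = 0, and ∂_2 has invariant factor 2 > 1, so H_1 ≅ Z_2.
  H_2: rank ker ∂_2 − rank ∂_3 = (10 − 10) − 0 = 0, and there is no ∂_3, so H_2 ≅ 0.

As a check, the Euler characteristic is 6 − 15 + 10 = 1, which agrees with 1 − 0 + 0 = 1.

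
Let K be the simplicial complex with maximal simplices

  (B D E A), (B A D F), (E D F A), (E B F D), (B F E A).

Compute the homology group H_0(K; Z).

Fix the vertex order A < B < D < E < F and write every simplex with vertices in increasing order. Then dim K = 3 and the simplices of K are:

  0-simplices (5): A, B, D, E, F
  1-simplices (10): AB, AD, AE, AF, BD, BE, BF, DE, DF, EF
  2-simplices (10): ABD, ABE, ABF, ADE, ADF, AEF, BDE, BDF, BEF, DEF
  3-simplices (5): ABDE, ABDF, ABEF, ADEF, BDEF

Hence C_0 ≅ Z^5, C_1 ≅ Z^10, C_2 ≅ Z^10, C_3 ≅ Z^5.

∂_1: C_1 → C_0 maps an edge to its endpoints' difference, ∂[p,q] = q − p. For instance
  ∂BE = E − B.
This gives a 5×10 integer matrix of rank 4; reducing to Smith normal form yields diagonal entries (1,1,1,1).

Boundary ∂_2: C_2 → C_1 acts by ∂[p,q,r] = [q,r] − [p,r] + [p,q]. For instance
  ∂ADF = DF − AF + AD,
  ∂ABF = BF − AF + AB.
The 10×10 boundary matrix has rank 6 and Smith normal form diag(1,1,1,1,1,1).

The boundary map ∂_3: C_3 → C_2 sends each 3-simplex σ to the alternating sum Σ_i (−1)^i (σ with its i-th vertex removed). For instance
  ∂BDEF = DEF − BEF + BDF − BDE,
  ∂ABDF = BDF − ADF + ABF − ABD.
The 10×5 boundary matrix has rank 4 and Smith normal form diag(1,1,1,1).

Computing H_k = (kernel of ∂_k) / (image of ∂_{k+1}):

  H_0: rank C_0 − rank ∂_1 = 5 − 4 = 1, and the invariant factors of ∂_1 are all 1, so H_0 = Z.

(K is a triangulation of the 3-sphere S^3.)

H_0 = Z.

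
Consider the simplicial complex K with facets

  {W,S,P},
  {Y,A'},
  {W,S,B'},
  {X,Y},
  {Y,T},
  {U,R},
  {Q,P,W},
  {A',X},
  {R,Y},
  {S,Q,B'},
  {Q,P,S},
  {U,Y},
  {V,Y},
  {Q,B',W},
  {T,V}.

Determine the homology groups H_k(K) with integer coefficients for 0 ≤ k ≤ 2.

H_0 = Z^2,  H_1 = Z^3,  H_2 = Z.

Fix the vertex order P < Q < R < S < T < U < V < W < X < Y < A' < B' and write every simplex with vertices in increasing order. Then dim K = 2 and the simplices of K are:

  0-simplices (12): [P], [Q], [R], [S], [T], [U], [V], [W], [X], [Y], [A'], [B']
  1-simplices (18): [P,Q], [P,S], [P,W], [Q,S], [Q,W], [Q,B'], [R,U], [R,Y], [S,W], [S,B'], [T,V], [T,Y], [U,Y], [V,Y], [W,B'], [X,Y], [X,A'], [Y,A']
  2-simplices (6): [P,Q,S], [P,Q,W], [P,S,W], [Q,S,B'], [Q,W,B'], [S,W,B']

giving chain groups C_0 ≅ Z^12, C_1 ≅ Z^18, C_2 ≅ Z^6.

The boundary map ∂_1: C_1 → C_0 maps an edge to its endpoints' difference, ∂[p,q] = q − p. For instance
  ∂[T,V] = [V] − [T].
As a 12×18 matrix over Z this has rank 10, with invariant factors (1,1,1,1,1,1,1,1,1,1).

∂_2: C_2 → C_1 maps a triangle to the signed sum of its edges. For instance
  ∂[P,Q,W] = [Q,W] − [P,W] + [P,Q],
  ∂[P,S,W] = [S,W] − [P,W] + [P,S].
The 18×6 boundary matrix has rank 5 and Smith normal form diag(1,1,1,1,1).

Now H_k = ker ∂_k / im ∂_{k+1}, so:

  H_0: rank C_0 − rank ∂_1 = 12 − 10 = 2, and the invariant factors of ∂_1 are all 1, so H_0 = Z^2.
  H_1: rank ker ∂_1 − rank ∂_2 = (18 − 10) − 5 = 3, and the invariant factors of ∂_2 are all 1, so H_1 = Z^3.
  H_2: rank ker ∂_2 − rank ∂_3 = (6 − 5) − 0 = 1, and there is no ∂_3, so H_2 = Z.

As a check, the Euler characteristic is 12 − 18 + 6 = 0, which agrees with 2 − 3 + 1 = 0.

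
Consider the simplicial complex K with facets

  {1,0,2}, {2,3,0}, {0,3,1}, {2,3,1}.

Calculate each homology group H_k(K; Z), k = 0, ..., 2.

Order the vertices as 0 < 1 < 2 < 3. Listing each simplex with vertices in this order, K has dimension 2 with simplices:

  0-simplices (4): [0], [1], [2], [3]
  1-simplices (6): [0,1], [0,2], [0,3], [1,2], [1,3], [2,3]
  2-simplices (4): [0,1,2], [0,1,3], [0,2,3], [1,2,3]

Hence C_0 ≅ Z^4, C_1 ≅ Z^6, C_2 ≅ Z^4.

The boundary map ∂_1: C_1 → C_0 maps an edge to its endpoints' difference, ∂[p,q] = q − p.
This gives a 4×6 integer matrix of rank 3; reducing to Smith normal form yields diagonal entries (1,1,1).

Boundary ∂_2: C_2 → C_1 maps a triangle to the signed sum of its edges. For instance
  ∂[0,1,3] = [1,3] − [0,3] + [0,1],
  ∂[1,2,3] = [2,3] − [1,3] + [1,2].
As a 6×4 matrix over Z this has rank 3, with invariant factors (1,1,1).

Computing H_k = (kernel of ∂_k) / (image of ∂_{k+1}):

  H_0: rank C_0 − rank ∂_1 = 4 − 3 = 1, and the invariant factors of ∂_1 are all 1, so H_0 ≅ Z.
  H_1: rank ker ∂_1 − rank ∂_2 = (6 − 3) − 3 = 0, and the invariant factors of ∂_2 are all 1, so H_1 ≅ 0.
  H_2: rank ker ∂_2 − rank ∂_3 = (4 − 3) − 0 = 1, and there is no ∂_3, so H_2 ≅ Z.

H_0 ≅ Z,  H_1 = 0,  H_2 ≅ Z.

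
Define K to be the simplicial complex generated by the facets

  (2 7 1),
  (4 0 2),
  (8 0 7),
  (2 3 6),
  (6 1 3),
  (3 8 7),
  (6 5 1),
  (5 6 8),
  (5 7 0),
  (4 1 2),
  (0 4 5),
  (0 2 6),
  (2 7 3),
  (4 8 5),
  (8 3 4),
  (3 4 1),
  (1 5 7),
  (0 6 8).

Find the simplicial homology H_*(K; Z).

H_0 ≅ Z,  H_1 ≅ Z ⊕ Z/2,  H_2 = 0.

Order the vertices as 0 < 1 < 2 < 3 < 4 < 5 < 6 < 7 < 8. Listing each simplex with vertices in this order, K has dimension 2 with simplices:

  0-simplices (9): [0], [1], [2], [3], [4], [5], [6], [7], [8]
  1-simplices (27): (27 of them)
  2-simplices (18): [0,2,4], [0,2,6], [0,4,5], [0,5,7], [0,6,8], [0,7,8], [1,2,4], [1,2,7], [1,3,4], [1,3,6], [1,5,6], [1,5,7], [2,3,6], [2,3,7], [3,4,8], [3,7,8], [4,5,8], [5,6,8]

Hence C_0 ≅ Z^9, C_1 ≅ Z^27, C_2 ≅ Z^18.

∂_1: C_1 → C_0 is given by ∂[p,q] = [q] − [p].
The 9×27 boundary matrix has rank 8 and Smith normal form diag(1,1,1,1,1,1,1,1).

∂_2: C_2 → C_1 maps a triangle to the signed sum of its edges. For instance
  ∂[2,3,6] = [3,6] − [2,6] + [2,3],
  ∂[4,5,8] = [5,8] − [4,8] + [4,5].
This gives a 27×18 integer matrix of rank 18; reducing to Smith normal form yields diagonal entries (1,1,1,1,1,1,1,1,1,1,1,1,1,1,1,1,1,2).

From H_k ≅ ker(∂_k) / im(∂_{k+1}) we obtain:

  H_0: rank C_0 − rank ∂_1 = 9 − 8 = 1, and the invariant factors of ∂_1 are all 1, so H_0 = Z.
  H_1: rank ker ∂_1 − rank ∂_2 = (27 − 8) − 18 = 1, and ∂_2 has invariant factor 2 > 1, so H_1 = Z ⊕ Z/2.
  H_2: rank ker ∂_2 − rank ∂_3 = (18 − 18) − 0 = 0, and there is no ∂_3, so H_2 = 0.

As a check, the Euler characteristic is 9 − 27 + 18 = 0, which agrees with 1 − 1 + 0 = 0.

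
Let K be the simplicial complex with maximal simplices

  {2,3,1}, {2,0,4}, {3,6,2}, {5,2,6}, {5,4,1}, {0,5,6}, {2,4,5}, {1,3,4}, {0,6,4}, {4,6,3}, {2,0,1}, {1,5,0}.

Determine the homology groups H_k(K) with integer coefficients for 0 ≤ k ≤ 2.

H_0 ≅ Z,  H_1 ≅ Z/2,  H_2 = 0.

Take the total order 0 < 1 < 2 < 3 < 4 < 5 < 6 on the vertex set. Then K (dimension 2) consists of the simplices:

  0-simplices (7): [0], [1], [2], [3], [4], [5], [6]
  1-simplices (18): [0,1], [0,2], [0,4], [0,5], [0,6], [1,2], [1,3], [1,4], [1,5], [2,3], [2,4], [2,5], [2,6], [3,4], [3,6], [4,5], [4,6], [5,6]
  2-simplices (12): [0,1,2], [0,1,5], [0,2,4], [0,4,6], [0,5,6], [1,2,3], [1,3,4], [1,4,5], [2,3,6], [2,4,5], [2,5,6], [3,4,6]

so the chain groups are C_0 ≅ Z^7, C_1 ≅ Z^18, C_2 ≅ Z^12.

∂_1: C_1 → C_0 sends each edge [p,q] (with p < q) to q − p. For instance
  ∂[2,4] = [4] − [2].
The resulting 7×18 matrix has rank 6, and its Smith normal form has invariant factors (1,1,1,1,1,1).

Boundary ∂_2: C_2 → C_1 sends each 2-simplex [p,q,r] to [q,r] − [p,r] + [p,q]. For instance
  ∂[0,1,2] = [1,2] − [0,2] + [0,1],
  ∂[1,3,4] = [3,4] − [1,4] + [1,3].
The 18×12 boundary matrix has rank 12 and Smith normal form diag(1,1,1,1,1,1,1,1,1,1,1,2).

Now H_k = ker ∂_k / im ∂_{k+1}, so:

  H_0: rank C_0 − rank ∂_1 = 7 − 6 = 1, and the invariant factors of ∂_1 are all 1, so H_0 ≅ Z.
  H_1: rank ker ∂_1 − rank ∂_2 = (18 − 6) − 12 = 0, and ∂_2 has invariant factor 2 > 1, so H_1 ≅ Z/2.
  H_2: rank ker ∂_2 − rank ∂_3 = (12 − 12) − 0 = 0, and there is no ∂_3, so H_2 ≅ 0.

(K is a triangulation of the real projective plane RP^2.)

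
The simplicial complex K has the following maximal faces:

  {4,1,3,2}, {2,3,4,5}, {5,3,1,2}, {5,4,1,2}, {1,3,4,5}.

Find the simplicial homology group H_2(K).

H_2 ≅ 0.

Take the total order 1 < 2 < 3 < 4 < 5 on the vertex set. Then K (dimension 3) consists of the simplices:

  0-simplices (5): [1], [2], [3], [4], [5]
  1-simplices (10): [1,2], [1,3], [1,4], [1,5], [2,3], [2,4], [2,5], [3,4], [3,5], [4,5]
  2-simplices (10): [1,2,3], [1,2,4], [1,2,5], [1,3,4], [1,3,5], [1,4,5], [2,3,4], [2,3,5], [2,4,5], [3,4,5]
  3-simplices (5): [1,2,3,4], [1,2,3,5], [1,2,4,5], [1,3,4,5], [2,3,4,5]

giving chain groups C_0 ≅ Z^5, C_1 ≅ Z^10, C_2 ≅ Z^10, C_3 ≅ Z^5.

The boundary map ∂_1: C_1 → C_0 is given by ∂[p,q] = [q] − [p]. For instance
  ∂[3,5] = [5] − [3].
The resulting 5×10 matrix has rank 4, and its Smith normal form has invariant factors (1,1,1,1).

Boundary ∂_2: C_2 → C_1 acts by ∂[p,q,r] = [q,r] − [p,r] + [p,q]. For instance
  ∂[1,2,5] = [2,5] − [1,5] + [1,2],
  ∂[1,3,4] = [3,4] − [1,4] + [1,3].
The 10×10 boundary matrix has rank 6 and Smith normal form diag(1,1,1,1,1,1).

Boundary ∂_3: C_3 → C_2 sends each 3-simplex σ to the alternating sum Σ_i (−1)^i (σ with its i-th vertex removed). For instance
  ∂[1,3,4,5] = [3,4,5] − [1,4,5] + [1,3,5] − [1,3,4],
  ∂[2,3,4,5] = [3,4,5] − [2,4,5] + [2,3,5] − [2,3,4].
The 10×5 boundary matrix has rank 4 and Smith normal form diag(1,1,1,1).

From H_k ≅ ker(∂_k) / im(∂_{k+1}) we obtain:

  H_2: rank ker ∂_2 − rank ∂_3 = (10 − 6) − 4 = 0, and the invariant factors of ∂_3 are all 1, so H_2 ≅ 0.

(K is a triangulation of the 3-sphere S^3.)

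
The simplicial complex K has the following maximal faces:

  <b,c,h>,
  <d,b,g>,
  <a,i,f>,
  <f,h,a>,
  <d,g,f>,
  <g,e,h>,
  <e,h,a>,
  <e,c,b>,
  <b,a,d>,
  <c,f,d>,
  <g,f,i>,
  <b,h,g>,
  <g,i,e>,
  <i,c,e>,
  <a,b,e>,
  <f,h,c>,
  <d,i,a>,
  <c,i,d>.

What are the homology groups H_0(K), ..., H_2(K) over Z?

H_0 ≅ Z,  H_1 ≅ Z ⊕ Z/2Z,  H_2 = 0.

We work with the vertex ordering a < b < c < d < e < f < g < h < i. The simplices of K, each written with vertices in increasing order, are:

  0-simplices (9): a, b, c, d, e, f, g, h, i
  1-simplices (27): ab, ad, ae, af, ah, ai, bc, bd, be, bg, bh, cd, ce, cf, ch, ci, df, dg, di, eg, eh, ei, fg, fh, fi, gh, gi
  2-simplices (18): abd, abe, adi, aeh, afh, afi, bce, bch, bdg, bgh, cdf, cdi, cei, cfh, dfg, egh, egi, fgi

giving chain groups C_0 ≅ Z^9, C_1 ≅ Z^27, C_2 ≅ Z^18.

Boundary ∂_1: C_1 → C_0 maps an edge to its endpoints' difference, ∂[p,q] = q − p. For instance
  ∂ae = e − a.
This gives a 9×27 integer matrix of rank 8; reducing to Smith normal form yields diagonal entries (1,1,1,1,1,1,1,1).

Boundary ∂_2: C_2 → C_1 sends each 2-simplex [p,q,r] to [q,r] − [p,r] + [p,q]. For instance
  ∂egh = gh − eh + eg,
  ∂aeh = eh − ah + ae.
The resulting 27×18 matrix has rank 18, and its Smith normal form has invariant factors (1,1,1,1,1,1,1,1,1,1,1,1,1,1,1,1,1,2).

Reading off H_k = ker ∂_k / im ∂_{k+1}:

  H_0: rank C_0 − rank ∂_1 = 9 − 8 = 1, and the invariant factors of ∂_1 are all 1, so H_0 = Z.
  H_1: rank ker ∂_1 − rank ∂_2 = (27 − 8) − 18 = 1, and ∂_2 has invariant factor 2 > 1, so H_1 = Z ⊕ Z/2Z.
  H_2: rank ker ∂_2 − rank ∂_3 = (18 − 18) − 0 = 0, and there is no ∂_3, so H_2 = 0.

As a check, the Euler characteristic is 9 − 27 + 18 = 0, which agrees with 1 − 1 + 0 = 0.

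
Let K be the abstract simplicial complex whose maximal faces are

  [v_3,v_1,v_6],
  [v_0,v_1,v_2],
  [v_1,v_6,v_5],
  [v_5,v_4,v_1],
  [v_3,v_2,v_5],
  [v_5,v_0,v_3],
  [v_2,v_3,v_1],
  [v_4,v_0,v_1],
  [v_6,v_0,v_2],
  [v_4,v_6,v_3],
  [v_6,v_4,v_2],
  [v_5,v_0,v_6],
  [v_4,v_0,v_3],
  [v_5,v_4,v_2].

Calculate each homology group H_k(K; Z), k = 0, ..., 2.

We work with the vertex ordering v_0 < v_1 < v_2 < v_3 < v_4 < v_5 < v_6. The simplices of K, each written with vertices in increasing order, are:

  0-simplices (7): [v_0], [v_1], [v_2], [v_3], [v_4], [v_5], [v_6]
  1-simplices (21): (21 of them)
  2-simplices (14): (14 of them)

giving chain groups C_0 ≅ Z^7, C_1 ≅ Z^21, C_2 ≅ Z^14.

The boundary map ∂_1: C_1 → C_0 maps an edge to its endpoints' difference, ∂[p,q] = q − p.
The 7×21 boundary matrix has rank 6 and Smith normal form diag(1,1,1,1,1,1).

Boundary ∂_2: C_2 → C_1 sends each 2-simplex [p,q,r] to [q,r] − [p,r] + [p,q]. For instance
  ∂[v_2,v_4,v_5] = [v_4,v_5] − [v_2,v_5] + [v_2,v_4],
  ∂[v_3,v_4,v_6] = [v_4,v_6] − [v_3,v_6] + [v_3,v_4].
This gives a 21×14 integer matrix of rank 13; reducing to Smith normal form yields diagonal entries (1,1,1,1,1,1,1,1,1,1,1,1,1).

Computing H_k = (kernel of ∂_k) / (image of ∂_{k+1}):

  H_0: rank C_0 − rank ∂_1 = 7 − 6 = 1, and the invariant factors of ∂_1 are all 1, so H_0 = Z.
  H_1: rank ker ∂_1 − rank ∂_2 = (21 − 6) − 13 = 2, and the invariant factors of ∂_2 are all 1, so H_1 = Z^2.
  H_2: rank ker ∂_2 − rank ∂_3 = (14 − 13) − 0 = 1, and there is no ∂_3, so H_2 = Z.

As a check, the Euler characteristic is 7 − 21 + 14 = 0, which agrees with 1 − 2 + 1 = 0.

H_0 ≅ Z,  H_1 ≅ Z^2,  H_2 ≅ Z.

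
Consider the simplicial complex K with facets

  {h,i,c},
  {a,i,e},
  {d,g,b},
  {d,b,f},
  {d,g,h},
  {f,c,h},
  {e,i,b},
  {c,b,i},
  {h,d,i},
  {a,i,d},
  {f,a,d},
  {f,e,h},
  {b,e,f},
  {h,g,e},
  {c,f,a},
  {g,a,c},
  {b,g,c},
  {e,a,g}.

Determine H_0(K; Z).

H_0 ≅ Z.

Take the total order a < b < c < d < e < f < g < h < i on the vertex set. Then K (dimension 2) consists of the simplices:

  0-simplices (9): a, b, c, d, e, f, g, h, i
  1-simplices (27): ac, ad, ae, af, ag, ai, bc, bd, be, bf, bg, bi, cf, cg, ch, ci, df, dg, dh, di, ef, eg, eh, ei, fh, gh, hi
  2-simplices (18): acf, acg, adf, adi, aeg, aei, bcg, bci, bdf, bdg, bef, bei, cfh, chi, dgh, dhi, efh, egh

giving chain groups C_0 ≅ Z^9, C_1 ≅ Z^27, C_2 ≅ Z^18.

The boundary map ∂_1: C_1 → C_0 is given by ∂[p,q] = [q] − [p].
As a 9×27 matrix over Z this has rank 8, with invariant factors (1,1,1,1,1,1,1,1).

Boundary ∂_2: C_2 → C_1 acts by ∂[p,q,r] = [q,r] − [p,r] + [p,q]. For instance
  ∂dhi = hi − di + dh,
  ∂bdf = df − bf + bd.
As a 27×18 matrix over Z this has rank 17, with invariant factors (1,1,1,1,1,1,1,1,1,1,1,1,1,1,1,1,1).

Reading off H_k = ker ∂_k / im ∂_{k+1}:

  H_0: rank C_0 − rank ∂_1 = 9 − 8 = 1, and the invariant factors of ∂_1 are all 1, so H_0 ≅ Z.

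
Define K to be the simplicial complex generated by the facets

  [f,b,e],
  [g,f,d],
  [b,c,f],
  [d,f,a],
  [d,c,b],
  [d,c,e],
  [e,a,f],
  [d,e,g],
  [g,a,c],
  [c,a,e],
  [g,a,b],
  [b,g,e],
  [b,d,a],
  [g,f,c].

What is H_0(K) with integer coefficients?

H_0 ≅ Z.

We work with the vertex ordering a < b < c < d < e < f < g. The simplices of K, each written with vertices in increasing order, are:

  0-simplices (7): a, b, c, d, e, f, g
  1-simplices (21): ab, ac, ad, ae, af, ag, bc, bd, be, bf, bg, cd, ce, cf, cg, de, df, dg, ef, eg, fg
  2-simplices (14): abd, abg, ace, acg, adf, aef, bcd, bcf, bef, beg, cde, cfg, deg, dfg

giving chain groups C_0 ≅ Z^7, C_1 ≅ Z^21, C_2 ≅ Z^14.

The boundary map ∂_1: C_1 → C_0 is given by ∂[p,q] = [q] − [p].
This gives a 7×21 integer matrix of rank 6; reducing to Smith normal form yields diagonal entries (1,1,1,1,1,1).

Boundary ∂_2: C_2 → C_1 acts by ∂[p,q,r] = [q,r] − [p,r] + [p,q]. For instance
  ∂cde = de − ce + cd,
  ∂bef = ef − bf + be.
The resulting 21×14 matrix has rank 13, and its Smith normal form has invariant factors (1,1,1,1,1,1,1,1,1,1,1,1,1).

From H_k ≅ ker(∂_k) / im(∂_{k+1}) we obtain:

  H_0: rank C_0 − rank ∂_1 = 7 − 6 = 1, and the invariant factors of ∂_1 are all 1, so H_0 = Z.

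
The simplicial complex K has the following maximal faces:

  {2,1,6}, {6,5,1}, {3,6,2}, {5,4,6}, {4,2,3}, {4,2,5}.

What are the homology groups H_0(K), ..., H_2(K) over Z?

H_0 ≅ Z,  H_1 ≅ Z,  H_2 = 0.

We work with the vertex ordering 1 < 2 < 3 < 4 < 5 < 6. The simplices of K, each written with vertices in increasing order, are:

  0-simplices (6): [1], [2], [3], [4], [5], [6]
  1-simplices (12): [1,2], [1,5], [1,6], [2,3], [2,4], [2,5], [2,6], [3,4], [3,6], [4,5], [4,6], [5,6]
  2-simplices (6): [1,2,6], [1,5,6], [2,3,4], [2,3,6], [2,4,5], [4,5,6]

so the chain groups are C_0 ≅ Z^6, C_1 ≅ Z^12, C_2 ≅ Z^6.

Boundary ∂_1: C_1 → C_0 sends each edge [p,q] (with p < q) to q − p. For instance
  ∂[1,6] = [6] − [1].
This gives a 6×12 integer matrix of rank 5; reducing to Smith normal form yields diagonal entries (1,1,1,1,1).

∂_2: C_2 → C_1 acts by ∂[p,q,r] = [q,r] − [p,r] + [p,q]. For instance
  ∂[2,4,5] = [4,5] − [2,5] + [2,4],
  ∂[2,3,6] = [3,6] − [2,6] + [2,3].
The resulting 12×6 matrix has rank 6, and its Smith normal form has invariant factors (1,1,1,1,1,1).

Computing H_k = (kernel of ∂_k) / (image of ∂_{k+1}):

  H_0: rank C_0 − rank ∂_1 = 6 − 5 = 1, and the invariant factors of ∂_1 are all 1, so H_0 ≅ Z.
  H_1: rank ker ∂_1 − rank ∂_2 = (12 − 5) − 6 = 1, and the invariant factors of ∂_2 are all 1, so H_1 ≅ Z.
  H_2: rank ker ∂_2 − rank ∂_3 = (6 − 6) − 0 = 0, and there is no ∂_3, so H_2 ≅ 0.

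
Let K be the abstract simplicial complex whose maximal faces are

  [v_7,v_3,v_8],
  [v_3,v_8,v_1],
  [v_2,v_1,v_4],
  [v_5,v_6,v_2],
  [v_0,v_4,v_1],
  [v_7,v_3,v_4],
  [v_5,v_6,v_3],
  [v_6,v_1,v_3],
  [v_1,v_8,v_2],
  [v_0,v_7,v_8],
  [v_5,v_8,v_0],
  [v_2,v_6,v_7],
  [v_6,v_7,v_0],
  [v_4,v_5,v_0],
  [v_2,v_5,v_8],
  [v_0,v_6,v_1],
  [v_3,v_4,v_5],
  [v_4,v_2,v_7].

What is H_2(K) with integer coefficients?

Fix the vertex order v_0 < v_1 < v_2 < v_3 < v_4 < v_5 < v_6 < v_7 < v_8 and write every simplex with vertices in increasing order. Then dim K = 2 and the simplices of K are:

  0-simplices (9): [v_0], [v_1], [v_2], [v_3], [v_4], [v_5], [v_6], [v_7], [v_8]
  1-simplices (27): (27 of them)
  2-simplices (18): (18 of them)

giving chain groups C_0 ≅ Z^9, C_1 ≅ Z^27, C_2 ≅ Z^18.

The boundary map ∂_1: C_1 → C_0 is given by ∂[p,q] = [q] − [p]. For instance
  ∂[v_5,v_6] = [v_6] − [v_5].
The 9×27 boundary matrix has rank 8 and Smith normal form diag(1,1,1,1,1,1,1,1).

Boundary ∂_2: C_2 → C_1 acts by ∂[p,q,r] = [q,r] − [p,r] + [p,q]. For instance
  ∂[v_0,v_5,v_8] = [v_5,v_8] − [v_0,v_8] + [v_0,v_5],
  ∂[v_1,v_3,v_6] = [v_3,v_6] − [v_1,v_6] + [v_1,v_3].
The resulting 27×18 matrix has rank 17, and its Smith normal form has invariant factors (1,1,1,1,1,1,1,1,1,1,1,1,1,1,1,1,1).

Computing H_k = (kernel of ∂_k) / (image of ∂_{k+1}):

  H_2: rank ker ∂_2 − rank ∂_3 = (18 − 17) − 0 = 1, and there is no ∂_3, so H_2 = Z.

H_2 ≅ Z.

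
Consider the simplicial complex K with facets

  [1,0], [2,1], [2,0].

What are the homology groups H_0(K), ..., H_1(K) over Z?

We work with the vertex ordering 0 < 1 < 2. The simplices of K, each written with vertices in increasing order, are:

  0-simplices (3): [0], [1], [2]
  1-simplices (3): [0,1], [0,2], [1,2]

Hence C_0 ≅ Z^3, C_1 ≅ Z^3.

Boundary ∂_1: C_1 → C_0 sends each edge [p,q] (with p < q) to q − p. For instance
  ∂[0,2] = [2] − [0].
The 3×3 boundary matrix has rank 2 and Smith normal form diag(1,1).

Computing H_k = (kernel of ∂_k) / (image of ∂_{k+1}):

  H_0: rank C_0 − rank ∂_1 = 3 − 2 = 1, and the invariant factors of ∂_1 are all 1, so H_0 = Z.
  H_1: rank ker ∂_1 − rank ∂_2 = (3 − 2) − 0 = 1, and there is no ∂_2, so H_1 = Z.

As a check, the Euler characteristic is 3 − 3 = 0, which agrees with 1 − 1 = 0.

H_0 ≅ Z,  H_1 ≅ Z.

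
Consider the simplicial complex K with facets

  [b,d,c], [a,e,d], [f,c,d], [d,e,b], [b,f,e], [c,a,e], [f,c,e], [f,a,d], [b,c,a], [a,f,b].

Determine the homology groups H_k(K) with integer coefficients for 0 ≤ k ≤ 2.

H_0 = Z,  H_1 = Z_2,  H_2 = 0.

Take the total order a < b < c < d < e < f on the vertex set. Then K (dimension 2) consists of the simplices:

  0-simplices (6): a, b, c, d, e, f
  1-simplices (15): ab, ac, ad, ae, af, bc, bd, be, bf, cd, ce, cf, de, df, ef
  2-simplices (10): abc, abf, ace, ade, adf, bcd, bde, bef, cdf, cef

Hence C_0 ≅ Z^6, C_1 ≅ Z^15, C_2 ≅ Z^10.

Boundary ∂_1: C_1 → C_0 maps an edge to its endpoints' difference, ∂[p,q] = q − p. For instance
  ∂ad = d − a.
As a 6×15 matrix over Z this has rank 5, with invariant factors (1,1,1,1,1).

Boundary ∂_2: C_2 → C_1 maps a triangle to the signed sum of its edges. For instance
  ∂ade = de − ae + ad,
  ∂cef = ef − cf + ce.
The 15×10 boundary matrix has rank 10 and Smith normal form diag(1,1,1,1,1,1,1,1,1,2).

Computing H_k = (kernel of ∂_k) / (image of ∂_{k+1}):

  H_0: rank C_0 − rank ∂_1 = 6 − 5 = 1, and the invariant factors of ∂_1 are all 1, so H_0 = Z.
  H_1: rank ker ∂_1 − rank ∂_2 = (15 − 5) − 10 = 0, and ∂_2 has invariant factor 2 > 1, so H_1 = Z_2.
  H_2: rank ker ∂_2 − rank ∂_3 = (10 − 10) − 0 = 0, and there is no ∂_3, so H_2 = 0.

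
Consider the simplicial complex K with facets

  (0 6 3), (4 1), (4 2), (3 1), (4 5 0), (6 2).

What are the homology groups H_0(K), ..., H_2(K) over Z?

H_0 = Z,  H_1 = Z^2,  H_2 = 0.

Order the vertices as 0 < 1 < 2 < 3 < 4 < 5 < 6. Listing each simplex with vertices in this order, K has dimension 2 with simplices:

  0-simplices (7): [0], [1], [2], [3], [4], [5], [6]
  1-simplices (10): [0,3], [0,4], [0,5], [0,6], [1,3], [1,4], [2,4], [2,6], [3,6], [4,5]
  2-simplices (2): [0,3,6], [0,4,5]

giving chain groups C_0 ≅ Z^7, C_1 ≅ Z^10, C_2 ≅ Z^2.

Boundary ∂_1: C_1 → C_0 maps an edge to its endpoints' difference, ∂[p,q] = q − p.
As a 7×10 matrix over Z this has rank 6, with invariant factors (1,1,1,1,1,1).

∂_2: C_2 → C_1 sends each 2-simplex [p,q,r] to [q,r] − [p,r] + [p,q]. For instance
  ∂[0,3,6] = [3,6] − [0,6] + [0,3],
  ∂[0,4,5] = [4,5] − [0,5] + [0,4].
The 10×2 boundary matrix has rank 2 and Smith normal form diag(1,1).

Reading off H_k = ker ∂_k / im ∂_{k+1}:

  H_0: rank C_0 − rank ∂_1 = 7 − 6 = 1, and the invariant factors of ∂_1 are all 1, so H_0 ≅ Z.
  H_1: rank ker ∂_1 − rank ∂_2 = (10 − 6) − 2 = 2, and the invariant factors of ∂_2 are all 1, so H_1 ≅ Z^2.
  H_2: rank ker ∂_2 − rank ∂_3 = (2 − 2) − 0 = 0, and there is no ∂_3, so H_2 ≅ 0.

As a check, the Euler characteristic is 7 − 10 + 2 = -1, which agrees with 1 − 2 + 0 = -1.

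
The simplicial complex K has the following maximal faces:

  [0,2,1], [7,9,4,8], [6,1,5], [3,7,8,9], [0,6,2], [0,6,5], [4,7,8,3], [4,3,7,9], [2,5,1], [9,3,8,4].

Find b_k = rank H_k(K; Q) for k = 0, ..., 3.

b_0 = 2, b_1 = 1, b_2 = 0, b_3 = 1.

Order the vertices as 0 < 1 < 2 < 3 < 4 < 5 < 6 < 7 < 8 < 9. Listing each simplex with vertices in this order, K has dimension 3 with simplices:

  0-simplices (10): [0], [1], [2], [3], [4], [5], [6], [7], [8], [9]
  1-simplices (20): [0,1], [0,2], [0,5], [0,6], [1,2], [1,5], [1,6], [2,5], [2,6], [3,4], [3,7], [3,8], [3,9], [4,7], [4,8], [4,9], [5,6], [7,8], [7,9], [8,9]
  2-simplices (15): [0,1,2], [0,2,6], [0,5,6], [1,2,5], [1,5,6], [3,4,7], [3,4,8], [3,4,9], [3,7,8], [3,7,9], [3,8,9], [4,7,8], [4,7,9], [4,8,9], [7,8,9]
  3-simplices (5): [3,4,7,8], [3,4,7,9], [3,4,8,9], [3,7,8,9], [4,7,8,9]

so the chain groups are C_0 ≅ Z^10, C_1 ≅ Z^20, C_2 ≅ Z^15, C_3 ≅ Z^5.

The boundary map ∂_1: C_1 → C_0 is given by ∂[p,q] = [q] − [p]. For instance
  ∂[0,2] = [2] − [0].
This gives a 10×20 integer matrix of rank 8; reducing to Smith normal form yields diagonal entries (1,1,1,1,1,1,1,1).

Boundary ∂_2: C_2 → C_1 acts by ∂[p,q,r] = [q,r] − [p,r] + [p,q]. For instance
  ∂[0,2,6] = [2,6] − [0,6] + [0,2],
  ∂[0,1,2] = [1,2] − [0,2] + [0,1].
As a 20×15 matrix over Z this has rank 11, with invariant factors (1,1,1,1,1,1,1,1,1,1,1).

The boundary map ∂_3: C_3 → C_2 sends each 3-simplex σ to the alternating sum Σ_i (−1)^i (σ with its i-th vertex removed). For instance
  ∂[3,7,8,9] = [7,8,9] − [3,8,9] + [3,7,9] − [3,7,8],
  ∂[4,7,8,9] = [7,8,9] − [4,8,9] + [4,7,9] − [4,7,8].
This gives a 15×5 integer matrix of rank 4; reducing to Smith normal form yields diagonal entries (1,1,1,1).

Now H_k = ker ∂_k / im ∂_{k+1}, so:

  H_0: rank C_0 − rank ∂_1 = 10 − 8 = 2, and the invariant factors of ∂_1 are all 1, so H_0 ≅ Z^2.
  H_1: rank ker ∂_1 − rank ∂_2 = (20 − 8) − 11 = 1, and the invariant factors of ∂_2 are all 1, so H_1 ≅ Z.
  H_2: rank ker ∂_2 − rank ∂_3 = (15 − 11) − 4 = 0, and the invariant factors of ∂_3 are all 1, so H_2 ≅ 0.
  H_3: rank ker ∂_3 − rank ∂_4 = (5 − 4) − 0 = 1, and there is no ∂_4, so H_3 ≅ Z.

Hence the Betti numbers are b_0 = 2, b_1 = 1, b_2 = 0, b_3 = 1.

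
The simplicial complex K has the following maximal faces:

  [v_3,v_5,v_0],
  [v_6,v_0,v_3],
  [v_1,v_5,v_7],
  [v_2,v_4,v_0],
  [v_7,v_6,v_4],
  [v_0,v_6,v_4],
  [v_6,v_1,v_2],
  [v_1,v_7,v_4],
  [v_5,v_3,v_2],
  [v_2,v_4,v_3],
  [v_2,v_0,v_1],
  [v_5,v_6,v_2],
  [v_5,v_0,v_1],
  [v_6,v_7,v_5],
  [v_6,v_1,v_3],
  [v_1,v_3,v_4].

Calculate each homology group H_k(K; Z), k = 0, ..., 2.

H_0 = Z,  H_1 = Z^2,  H_2 = Z.

Order the vertices as v_0 < v_1 < v_2 < v_3 < v_4 < v_5 < v_6 < v_7. Listing each simplex with vertices in this order, K has dimension 2 with simplices:

  0-simplices (8): [v_0], [v_1], [v_2], [v_3], [v_4], [v_5], [v_6], [v_7]
  1-simplices (24): (24 of them)
  2-simplices (16): (16 of them)

Hence C_0 ≅ Z^8, C_1 ≅ Z^24, C_2 ≅ Z^16.

The boundary map ∂_1: C_1 → C_0 is given by ∂[p,q] = [q] − [p]. For instance
  ∂[v_5,v_7] = [v_7] − [v_5].
As a 8×24 matrix over Z this has rank 7, with invariant factors (1,1,1,1,1,1,1).

The boundary map ∂_2: C_2 → C_1 sends each 2-simplex [p,q,r] to [q,r] − [p,r] + [p,q]. For instance
  ∂[v_0,v_1,v_5] = [v_1,v_5] − [v_0,v_5] + [v_0,v_1],
  ∂[v_2,v_3,v_4] = [v_3,v_4] − [v_2,v_4] + [v_2,v_3].
As a 24×16 matrix over Z this has rank 15, with invariant factors (1,1,1,1,1,1,1,1,1,1,1,1,1,1,1).

Computing H_k = (kernel of ∂_k) / (image of ∂_{k+1}):

  H_0: rank C_0 − rank ∂_1 = 8 − 7 = 1, and the invariant factors of ∂_1 are all 1, so H_0 = Z.
  H_1: rank ker ∂_1 − rank ∂_2 = (24 − 7) − 15 = 2, and the invariant factors of ∂_2 are all 1, so H_1 = Z^2.
  H_2: rank ker ∂_2 − rank ∂_3 = (16 − 15) − 0 = 1, and there is no ∂_3, so H_2 = Z.

(K is a triangulation of the torus T^2.)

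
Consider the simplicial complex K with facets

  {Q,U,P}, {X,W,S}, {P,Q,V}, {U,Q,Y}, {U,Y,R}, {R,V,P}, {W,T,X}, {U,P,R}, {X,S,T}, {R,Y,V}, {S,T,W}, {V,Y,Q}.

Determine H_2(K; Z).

We work with the vertex ordering P < Q < R < S < T < U < V < W < X < Y. The simplices of K, each written with vertices in increasing order, are:

  0-simplices (10): P, Q, R, S, T, U, V, W, X, Y
  1-simplices (18): PQ, PR, PU, PV, QU, QV, QY, RU, RV, RY, ST, SW, SX, TW, TX, UY, VY, WX
  2-simplices (12): PQU, PQV, PRU, PRV, QUY, QVY, RUY, RVY, STW, STX, SWX, TWX

giving chain groups C_0 ≅ Z^10, C_1 ≅ Z^18, C_2 ≅ Z^12.

∂_1: C_1 → C_0 sends each edge [p,q] (with p < q) to q − p.
As a 10×18 matrix over Z this has rank 8, with invariant factors (1,1,1,1,1,1,1,1).

∂_2: C_2 → C_1 acts by ∂[p,q,r] = [q,r] − [p,r] + [p,q]. For instance
  ∂TWX = WX − TX + TW,
  ∂SWX = WX − SX + SW.
The 18×12 boundary matrix has rank 10 and Smith normal form diag(1,1,1,1,1,1,1,1,1,1).

From H_k ≅ ker(∂_k) / im(∂_{k+1}) we obtain:

  H_2: rank ker ∂_2 − rank ∂_3 = (12 − 10) − 0 = 2, and there is no ∂_3, so H_2 ≅ Z^2.

H_2 = Z^2.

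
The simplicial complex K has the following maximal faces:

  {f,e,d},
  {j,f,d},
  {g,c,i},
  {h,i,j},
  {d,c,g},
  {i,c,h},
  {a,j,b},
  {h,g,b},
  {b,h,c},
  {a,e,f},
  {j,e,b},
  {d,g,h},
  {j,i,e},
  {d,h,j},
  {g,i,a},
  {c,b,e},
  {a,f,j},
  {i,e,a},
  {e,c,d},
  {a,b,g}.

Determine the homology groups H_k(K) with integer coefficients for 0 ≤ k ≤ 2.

Fix the vertex order a < b < c < d < e < f < g < h < i < j and write every simplex with vertices in increasing order. Then dim K = 2 and the simplices of K are:

  0-simplices (10): a, b, c, d, e, f, g, h, i, j
  1-simplices (30): ab, ae, af, ag, ai, aj, bc, be, bg, bh, bj, cd, ce, cg, ch, ci, de, df, dg, dh, dj, ef, ei, ej, fj, gh, gi, hi, hj, ij
  2-simplices (20): abg, abj, aef, aei, afj, agi, bce, bch, bej, bgh, cde, cdg, cgi, chi, def, dfj, dgh, dhj, eij, hij

giving chain groups C_0 ≅ Z^10, C_1 ≅ Z^30, C_2 ≅ Z^20.

Boundary ∂_1: C_1 → C_0 is given by ∂[p,q] = [q] − [p]. For instance
  ∂cd = d − c.
The 10×30 boundary matrix has rank 9 and Smith normal form diag(1,1,1,1,1,1,1,1,1).

Boundary ∂_2: C_2 → C_1 sends each 2-simplex [p,q,r] to [q,r] − [p,r] + [p,q]. For instance
  ∂abg = bg − ag + ab,
  ∂cdg = dg − cg + cd.
As a 30×20 matrix over Z this has rank 20, with invariant factors (1,1,1,1,1,1,1,1,1,1,1,1,1,1,1,1,1,1,1,2).

Reading off H_k = ker ∂_k / im ∂_{k+1}:

  H_0: rank C_0 − rank ∂_1 = 10 − 9 = 1, and the invariant factors of ∂_1 are all 1, so H_0 = Z.
  H_1: rank ker ∂_1 − rank ∂_2 = (30 − 9) − 20 = 1, and ∂_2 has invariant factor 2 > 1, so H_1 = Z ⊕ Z/2.
  H_2: rank ker ∂_2 − rank ∂_3 = (20 − 20) − 0 = 0, and there is no ∂_3, so H_2 = 0.

As a check, the Euler characteristic is 10 − 30 + 20 = 0, which agrees with 1 − 1 + 0 = 0.
(K is a triangulation of the Klein bottle.)

H_0 = Z,  H_1 = Z ⊕ Z/2,  H_2 = 0.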